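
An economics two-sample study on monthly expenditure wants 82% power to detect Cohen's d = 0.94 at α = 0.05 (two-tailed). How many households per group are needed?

z_{α/2} = 1.96, z_β = Φ⁻¹(0.82) = 0.915. For large effect (d = 0.94): n per group = 2(z_{α/2} + z_β)²/d² = 2(1.96 + 0.915)²/0.94² = 18.7 → 19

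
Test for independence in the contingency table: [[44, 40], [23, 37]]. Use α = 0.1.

χ² = 2.776. df = 1, critical = 2.706. Reject H₀. Variables are dependent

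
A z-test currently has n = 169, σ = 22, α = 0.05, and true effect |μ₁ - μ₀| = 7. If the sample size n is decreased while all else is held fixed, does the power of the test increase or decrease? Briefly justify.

Power decreases: a smaller n inflates the standard error σ/√n, pulling the sampling distribution under H₁ back toward the critical value.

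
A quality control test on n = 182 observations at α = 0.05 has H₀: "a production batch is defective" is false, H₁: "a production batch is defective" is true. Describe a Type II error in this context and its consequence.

Type II error: failing to reject H₀ when it is false — concluding that a production batch is defective is not supported when in fact it is. Consequence: shipping a defective batch — faulty products reach customers.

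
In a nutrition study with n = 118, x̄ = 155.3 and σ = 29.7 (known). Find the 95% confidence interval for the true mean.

CI = x̄ ± z*(σ/√n) = 155.3 ± 1.96(29.7/√118) = 155.3 ± 5.36 = (149.94, 160.66)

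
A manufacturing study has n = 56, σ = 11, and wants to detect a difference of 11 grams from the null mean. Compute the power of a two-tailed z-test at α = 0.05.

SE = σ/√n = 11/√56 = 1.47. Non-centrality λ = d/SE = 11/1.47 = 7.483. Power ≈ Φ(λ - z_{α/2}) = Φ(7.483 - 1.96) = Φ(5.523) = 1.0.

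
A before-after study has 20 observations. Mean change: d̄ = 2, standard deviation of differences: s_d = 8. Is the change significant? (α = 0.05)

t = d̄/(s_d/√n) = 2/(8/√20) = 1.118. df = 19, critical t = ±2.093. Fail to reject H₀.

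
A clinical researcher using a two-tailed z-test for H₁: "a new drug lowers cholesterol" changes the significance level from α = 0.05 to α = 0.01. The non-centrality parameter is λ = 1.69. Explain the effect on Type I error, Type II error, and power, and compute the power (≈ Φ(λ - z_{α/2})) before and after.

Decreasing α from 0.05 to 0.01:
• Type I error rate decreases (α is the Type I rate by definition).
• Critical value moves from z_{α/2} = 1.96 to 2.576, so power = Φ(λ - z_{α/2}) goes from Φ(1.69 - 1.96) = 0.394 to Φ(1.69 - 2.576) = 0.188.
• Type II error rate β = 1 - power therefore increases (0.606 → 0.812).
Appropriate when false positives are costly — here, approving an ineffective drug — patients take a useless medication and may skip effective alternatives.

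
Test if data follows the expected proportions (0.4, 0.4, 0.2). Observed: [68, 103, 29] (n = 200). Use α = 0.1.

Expected: [80.0, 80.0, 40.0]. χ² = 11.438. df = 2, critical = 4.605. Reject H₀.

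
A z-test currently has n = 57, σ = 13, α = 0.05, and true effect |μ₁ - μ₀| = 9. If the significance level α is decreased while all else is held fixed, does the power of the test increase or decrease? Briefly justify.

Power decreases: a smaller α raises the critical value, so less of the H₁ sampling distribution falls in the rejection region.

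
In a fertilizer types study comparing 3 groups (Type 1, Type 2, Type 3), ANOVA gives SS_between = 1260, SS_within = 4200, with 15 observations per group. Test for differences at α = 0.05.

df_between = 2, df_within = 42. F = MS_between/MS_within = 630.0/100.0 = 6.3. F_crit ≈ 3.22. Reject H₀. At least one mean differs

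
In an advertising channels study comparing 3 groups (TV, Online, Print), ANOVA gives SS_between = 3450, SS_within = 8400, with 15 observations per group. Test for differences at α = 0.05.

df_between = 2, df_within = 42. F = MS_between/MS_within = 1725.0/200.0 = 8.625. F_crit ≈ 3.22. Reject H₀. At least one mean differs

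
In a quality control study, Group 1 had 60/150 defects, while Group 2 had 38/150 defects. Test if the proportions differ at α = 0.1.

p̂₁ = 0.4, p̂₂ = 0.253, pooled p̂ = 0.327. z = 2.708. Critical: ±1.645. Reject H₀.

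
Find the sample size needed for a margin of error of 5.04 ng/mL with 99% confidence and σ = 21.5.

n = (z*σ/E)² = (2.576×21.5/5.04)² = 120.8 → n = 121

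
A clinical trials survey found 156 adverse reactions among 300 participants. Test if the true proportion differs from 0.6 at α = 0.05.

p̂ = 0.52, p₀ = 0.6. z = (p̂ - p₀)/√(p₀(1-p₀)/n) = -2.828. Critical: ±1.96. Reject H₀.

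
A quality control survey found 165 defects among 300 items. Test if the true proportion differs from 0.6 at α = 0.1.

p̂ = 0.55, p₀ = 0.6. z = (p̂ - p₀)/√(p₀(1-p₀)/n) = -1.768. Critical: ±1.645. Reject H₀.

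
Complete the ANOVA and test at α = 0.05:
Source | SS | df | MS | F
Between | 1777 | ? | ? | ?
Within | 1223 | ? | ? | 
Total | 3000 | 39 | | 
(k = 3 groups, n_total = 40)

df_between = 2, df_within = 37. MS_between = 888.5, MS_within = 33.05. F = 26.88, F_crit ≈ 3.252. Reject H₀.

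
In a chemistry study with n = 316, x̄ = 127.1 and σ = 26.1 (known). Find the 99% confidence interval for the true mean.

CI = x̄ ± z*(σ/√n) = 127.1 ± 2.576(26.1/√316) = 127.1 ± 3.78 = (123.32, 130.88)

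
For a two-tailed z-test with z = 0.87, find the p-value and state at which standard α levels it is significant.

p = 2·P(Z > |0.87|) = 2·(1 - Φ(0.87)) ≈ 0.3843. Not significant at any standard level.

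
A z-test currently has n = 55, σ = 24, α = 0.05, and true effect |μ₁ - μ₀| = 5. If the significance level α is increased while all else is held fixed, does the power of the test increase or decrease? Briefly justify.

Power increases: a larger α lowers the critical value, so more of the H₁ sampling distribution falls in the rejection region.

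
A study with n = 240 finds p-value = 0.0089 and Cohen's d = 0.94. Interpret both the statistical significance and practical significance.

Statistically significant (p = 0.0089 < 0.05). Cohen's d = 0.94 indicates a large effect size. Both statistical and practical significance should be considered.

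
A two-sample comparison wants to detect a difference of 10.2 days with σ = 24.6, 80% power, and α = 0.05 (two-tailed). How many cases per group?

n per group = 2(z_α/2 + z_β)²σ²/d² = 2×(1.96 + 0.84)²×24.6²/10.2² = 91.2 → n = 92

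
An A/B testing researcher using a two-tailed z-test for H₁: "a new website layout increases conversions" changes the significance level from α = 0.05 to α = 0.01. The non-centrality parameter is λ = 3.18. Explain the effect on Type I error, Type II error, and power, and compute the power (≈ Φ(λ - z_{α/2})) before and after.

Decreasing α from 0.05 to 0.01:
• Type I error rate decreases (α is the Type I rate by definition).
• Critical value moves from z_{α/2} = 1.96 to 2.576, so power = Φ(λ - z_{α/2}) goes from Φ(3.18 - 1.96) = 0.889 to Φ(3.18 - 2.576) = 0.727.
• Type II error rate β = 1 - power therefore increases (0.111 → 0.273).
Appropriate when false positives are costly — here, rolling out a layout that doesn't actually help — wasted engineering effort.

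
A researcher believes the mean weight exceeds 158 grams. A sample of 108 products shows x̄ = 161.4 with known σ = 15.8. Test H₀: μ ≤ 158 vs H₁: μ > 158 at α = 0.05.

z = 2.236. Critical value: 1.645. Reject H₀.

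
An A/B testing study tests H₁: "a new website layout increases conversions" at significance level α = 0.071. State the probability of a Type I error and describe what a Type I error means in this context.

P(Type I error) = α = 0.071. A Type I error is rejecting H₀ when H₀ is actually true (false positive) — here, concluding that a new website layout increases conversions when in fact this is not the case. Consequence: rolling out a layout that doesn't actually help — wasted engineering effort.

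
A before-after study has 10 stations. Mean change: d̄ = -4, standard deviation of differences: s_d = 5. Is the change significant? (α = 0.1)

t = d̄/(s_d/√n) = -4/(5/√10) = -2.53. df = 9, critical t = ±1.833. Reject H₀.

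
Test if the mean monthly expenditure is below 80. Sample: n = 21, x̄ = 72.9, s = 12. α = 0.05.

t = (72.9 - 80)/(12/√21) = -2.711, df = 20. Critical t = -1.725. Reject H₀.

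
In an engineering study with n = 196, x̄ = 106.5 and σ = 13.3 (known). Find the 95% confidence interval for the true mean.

CI = x̄ ± z*(σ/√n) = 106.5 ± 1.96(13.3/√196) = 106.5 ± 1.86 = (104.64, 108.36)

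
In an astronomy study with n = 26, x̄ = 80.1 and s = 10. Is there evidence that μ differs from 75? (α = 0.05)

t = (x̄ - μ₀)/(s/√n) = (80.1 - 75)/(10/√26) = 2.6. df = 25, critical t = ±2.06. Reject H₀.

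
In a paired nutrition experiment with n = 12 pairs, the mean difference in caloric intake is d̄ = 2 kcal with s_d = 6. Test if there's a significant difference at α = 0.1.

t = d̄/(s_d/√n) = 2/(6/√12) = 1.155. df = 11, critical t = ±1.796. Fail to reject H₀.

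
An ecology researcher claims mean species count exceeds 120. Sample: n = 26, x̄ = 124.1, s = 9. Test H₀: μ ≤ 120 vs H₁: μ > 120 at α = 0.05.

t = (124.1 - 120)/(9/√26) = 2.323, df = 25. Critical t = 1.708. Reject H₀.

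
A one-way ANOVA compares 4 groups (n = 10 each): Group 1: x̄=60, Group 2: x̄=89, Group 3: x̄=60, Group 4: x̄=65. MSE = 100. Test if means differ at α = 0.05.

Grand mean = 68.5. SS_between = 5770.0, MS_between = 1923.33. F = 19.233, F_crit ≈ 2.866. Reject H₀.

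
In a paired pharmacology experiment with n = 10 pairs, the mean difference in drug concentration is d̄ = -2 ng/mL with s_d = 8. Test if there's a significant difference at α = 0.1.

t = d̄/(s_d/√n) = -2/(8/√10) = -0.791. df = 9, critical t = ±1.833. Fail to reject H₀.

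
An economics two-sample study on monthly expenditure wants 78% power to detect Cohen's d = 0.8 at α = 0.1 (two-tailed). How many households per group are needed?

z_{α/2} = 1.645, z_β = Φ⁻¹(0.78) = 0.772. For large effect (d = 0.8): n per group = 2(z_{α/2} + z_β)²/d² = 2(1.645 + 0.772)²/0.8² = 18.3 → 19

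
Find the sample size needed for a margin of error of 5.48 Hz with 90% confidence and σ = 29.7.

n = (z*σ/E)² = (1.645×29.7/5.48)² = 79.5 → n = 80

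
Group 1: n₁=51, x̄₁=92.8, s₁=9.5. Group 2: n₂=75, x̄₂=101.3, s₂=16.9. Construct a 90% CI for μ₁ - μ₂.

Difference = -8.5. SE = √(9.5²/51 + 16.9²/75) = 2.362. CI = (-12.39, -4.61)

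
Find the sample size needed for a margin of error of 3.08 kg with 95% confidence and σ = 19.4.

n = (z*σ/E)² = (1.96×19.4/3.08)² = 152.4 → n = 153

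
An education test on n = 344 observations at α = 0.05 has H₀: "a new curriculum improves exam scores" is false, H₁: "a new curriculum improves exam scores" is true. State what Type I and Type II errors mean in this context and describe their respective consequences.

Type I (false positive): concluding that a new curriculum improves exam scores when it is not — adopting a curriculum that gives no real benefit — disruption for nothing. Type II (false negative): failing to conclude that a new curriculum improves exam scores when it is — keeping the old curriculum when the new one would have helped students. Which is costlier depends on domain priorities and is a judgement call rather than a statistical fact.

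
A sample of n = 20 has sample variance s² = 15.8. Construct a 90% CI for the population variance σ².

df = 19. χ²_{0.05} = 30.144, χ²_{0.95} = 10.117. CI for σ² = ((n-1)s²/χ²_{α/2}, (n-1)s²/χ²_{1-α/2}) = (19·15.8/30.144, 19·15.8/10.117) = (9.96, 29.67)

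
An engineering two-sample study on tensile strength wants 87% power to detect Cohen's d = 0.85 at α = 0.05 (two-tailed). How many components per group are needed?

z_{α/2} = 1.96, z_β = Φ⁻¹(0.87) = 1.126. For large effect (d = 0.85): n per group = 2(z_{α/2} + z_β)²/d² = 2(1.96 + 1.126)²/0.85² = 26.4 → 27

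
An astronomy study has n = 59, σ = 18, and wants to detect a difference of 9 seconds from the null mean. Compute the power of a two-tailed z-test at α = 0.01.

SE = σ/√n = 18/√59 = 2.343. Non-centrality λ = d/SE = 9/2.343 = 3.841. Power ≈ Φ(λ - z_{α/2}) = Φ(3.841 - 2.576) = Φ(1.265) = 0.897.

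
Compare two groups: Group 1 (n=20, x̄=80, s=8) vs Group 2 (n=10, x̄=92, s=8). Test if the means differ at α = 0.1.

Pooled sp = 8.0. t = -3.873, df = 28. Critical t = ±1.701. Reject H₀.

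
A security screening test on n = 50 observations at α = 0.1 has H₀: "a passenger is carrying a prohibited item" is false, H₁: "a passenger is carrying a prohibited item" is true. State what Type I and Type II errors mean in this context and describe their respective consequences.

Type I (false positive): concluding that a passenger is carrying a prohibited item when it is not — detaining an innocent passenger — delay and inconvenience. Type II (false negative): failing to conclude that a passenger is carrying a prohibited item when it is — letting a prohibited item through — security breach. Which is costlier depends on domain priorities and is a judgement call rather than a statistical fact.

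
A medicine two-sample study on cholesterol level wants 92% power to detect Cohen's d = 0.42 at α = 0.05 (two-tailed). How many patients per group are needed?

z_{α/2} = 1.96, z_β = Φ⁻¹(0.92) = 1.405. For small effect (d = 0.42): n per group = 2(z_{α/2} + z_β)²/d² = 2(1.96 + 1.405)²/0.42² = 128.4 → 129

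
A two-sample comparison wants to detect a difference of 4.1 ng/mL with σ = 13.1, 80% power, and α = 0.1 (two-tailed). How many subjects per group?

n per group = 2(z_α/2 + z_β)²σ²/d² = 2×(1.645 + 0.84)²×13.1²/4.1² = 126.1 → n = 127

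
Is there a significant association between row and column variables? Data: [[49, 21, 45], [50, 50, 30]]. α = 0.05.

χ² = 13.989. df = 2, critical = 5.991. Reject H₀. Variables are dependent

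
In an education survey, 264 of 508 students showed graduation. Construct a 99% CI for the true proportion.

p̂ = 0.52. CI = p̂ ± z*√(p̂(1-p̂)/n) = (0.463, 0.577)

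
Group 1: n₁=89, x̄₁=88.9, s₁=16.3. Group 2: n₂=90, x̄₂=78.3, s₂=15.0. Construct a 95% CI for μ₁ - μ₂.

Difference = 10.6. SE = √(16.3²/89 + 15.0²/90) = 2.342. CI = (6.01, 15.19)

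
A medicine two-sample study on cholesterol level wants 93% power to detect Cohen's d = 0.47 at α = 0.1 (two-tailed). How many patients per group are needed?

z_{α/2} = 1.645, z_β = Φ⁻¹(0.93) = 1.476. For small effect (d = 0.47): n per group = 2(z_{α/2} + z_β)²/d² = 2(1.645 + 1.476)²/0.47² = 88.2 → 89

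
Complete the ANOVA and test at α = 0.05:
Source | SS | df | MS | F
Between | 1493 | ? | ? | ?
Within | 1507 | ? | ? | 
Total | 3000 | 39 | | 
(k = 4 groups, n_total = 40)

df_between = 3, df_within = 36. MS_between = 497.67, MS_within = 41.86. F = 11.889, F_crit ≈ 2.866. Reject H₀.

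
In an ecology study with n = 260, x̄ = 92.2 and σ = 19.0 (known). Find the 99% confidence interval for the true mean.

CI = x̄ ± z*(σ/√n) = 92.2 ± 2.576(19.0/√260) = 92.2 ± 3.04 = (89.16, 95.24)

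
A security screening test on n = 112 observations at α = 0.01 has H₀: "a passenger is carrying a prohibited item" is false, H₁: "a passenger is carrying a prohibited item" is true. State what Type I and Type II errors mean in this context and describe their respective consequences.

Type I (false positive): concluding that a passenger is carrying a prohibited item when it is not — detaining an innocent passenger — delay and inconvenience. Type II (false negative): failing to conclude that a passenger is carrying a prohibited item when it is — letting a prohibited item through — security breach. Which is costlier depends on domain priorities and is a judgement call rather than a statistical fact.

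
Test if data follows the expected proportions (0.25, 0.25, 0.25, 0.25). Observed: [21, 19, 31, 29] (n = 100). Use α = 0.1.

Expected: [25.0, 25.0, 25.0, 25.0]. χ² = 4.16. df = 3, critical = 6.251. Fail to reject H₀.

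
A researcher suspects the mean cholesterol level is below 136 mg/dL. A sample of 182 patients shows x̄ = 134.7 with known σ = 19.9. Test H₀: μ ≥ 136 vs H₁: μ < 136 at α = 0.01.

z = -0.881. Critical value: -2.33. Fail to reject H₀.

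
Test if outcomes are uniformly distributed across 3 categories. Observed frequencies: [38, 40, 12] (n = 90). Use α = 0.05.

Expected = 30 each. χ² = Σ(O-E)²/E = 16.267. df = 2, critical value = 5.991. Reject H₀.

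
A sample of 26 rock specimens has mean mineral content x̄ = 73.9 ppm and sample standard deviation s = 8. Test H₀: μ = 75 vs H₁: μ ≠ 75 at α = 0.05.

t = (x̄ - μ₀)/(s/√n) = (73.9 - 75)/(8/√26) = -0.701. df = 25, critical t = ±2.06. Fail to reject H₀.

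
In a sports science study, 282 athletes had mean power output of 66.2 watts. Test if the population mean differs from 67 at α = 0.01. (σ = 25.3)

z = (x̄ - μ₀)/(σ/√n) = (66.2 - 67)/(25.3/√282) = -0.531. Critical value: ±2.576. Since |-0.531| ≤ 2.576, Fail to reject H₀.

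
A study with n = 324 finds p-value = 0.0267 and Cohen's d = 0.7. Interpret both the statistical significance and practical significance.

Statistically significant (p = 0.0267 < 0.05). Cohen's d = 0.7 indicates a medium effect size. Both statistical and practical significance should be considered.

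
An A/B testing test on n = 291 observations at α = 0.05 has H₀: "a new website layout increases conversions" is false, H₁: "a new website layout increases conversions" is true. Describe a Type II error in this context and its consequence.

Type II error: failing to reject H₀ when it is false — concluding that a new website layout increases conversions is not supported when in fact it is. Consequence: discarding a layout that would have improved conversions — lost revenue.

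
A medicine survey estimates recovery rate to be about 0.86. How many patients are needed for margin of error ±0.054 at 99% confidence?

n = z²p(1-p)/E² = 2.576²×0.86×0.14/0.054² = 274.0 → n = 274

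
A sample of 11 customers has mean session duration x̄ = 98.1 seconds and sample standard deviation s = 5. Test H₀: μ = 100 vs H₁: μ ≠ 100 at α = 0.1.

t = (x̄ - μ₀)/(s/√n) = (98.1 - 100)/(5/√11) = -1.26. df = 10, critical t = ±1.812. Fail to reject H₀.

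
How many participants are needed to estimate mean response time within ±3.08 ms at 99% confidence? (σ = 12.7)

n = (z*σ/E)² = (2.576×12.7/3.08)² = 112.8 → n = 113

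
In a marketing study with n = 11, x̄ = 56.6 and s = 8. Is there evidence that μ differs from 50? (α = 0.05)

t = (x̄ - μ₀)/(s/√n) = (56.6 - 50)/(8/√11) = 2.736. df = 10, critical t = ±2.228. Reject H₀.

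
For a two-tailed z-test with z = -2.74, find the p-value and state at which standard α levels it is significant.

p = 2·P(Z > |-2.74|) = 2·(1 - Φ(2.74)) ≈ 0.0061. Significant at α = 0.1; Significant at α = 0.05; Significant at α = 0.01.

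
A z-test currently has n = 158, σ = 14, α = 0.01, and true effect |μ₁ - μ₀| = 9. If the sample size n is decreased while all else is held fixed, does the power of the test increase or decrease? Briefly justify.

Power decreases: a smaller n inflates the standard error σ/√n, pulling the sampling distribution under H₁ back toward the critical value.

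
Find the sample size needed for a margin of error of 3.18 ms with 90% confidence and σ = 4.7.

n = (z*σ/E)² = (1.645×4.7/3.18)² = 5.9 → n = 6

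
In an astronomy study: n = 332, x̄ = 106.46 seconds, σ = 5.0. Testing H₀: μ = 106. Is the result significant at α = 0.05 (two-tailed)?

z = (106.46 - 106)/(5.0/√332) = 1.676. Since |z| ≤ 1.96, not significant at α = 0.05.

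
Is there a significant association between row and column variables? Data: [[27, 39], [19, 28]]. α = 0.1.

χ² = 0.003. df = 1, critical = 2.706. Fail to reject H₀. No evidence of dependence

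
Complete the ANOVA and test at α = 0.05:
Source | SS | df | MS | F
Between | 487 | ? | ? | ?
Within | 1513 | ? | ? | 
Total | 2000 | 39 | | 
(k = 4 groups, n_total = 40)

df_between = 3, df_within = 36. MS_between = 162.33, MS_within = 42.03. F = 3.863, F_crit ≈ 2.866. Reject H₀.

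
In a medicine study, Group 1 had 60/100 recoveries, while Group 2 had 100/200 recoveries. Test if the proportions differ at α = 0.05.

p̂₁ = 0.6, p̂₂ = 0.5, pooled p̂ = 0.533. z = 1.637. Critical: ±1.96. Fail to reject H₀.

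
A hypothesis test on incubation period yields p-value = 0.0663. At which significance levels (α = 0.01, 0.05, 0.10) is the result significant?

p = 0.0663. Significant at: α = 0.1.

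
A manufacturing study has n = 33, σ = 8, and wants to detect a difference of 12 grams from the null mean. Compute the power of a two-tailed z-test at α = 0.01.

SE = σ/√n = 8/√33 = 1.393. Non-centrality λ = d/SE = 12/1.393 = 8.617. Power ≈ Φ(λ - z_{α/2}) = Φ(8.617 - 2.576) = Φ(6.041) = 1.0.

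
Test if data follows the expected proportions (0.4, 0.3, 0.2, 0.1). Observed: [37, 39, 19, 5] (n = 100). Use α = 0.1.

Expected: [40.0, 30.0, 20.0, 10.0]. χ² = 5.475. df = 3, critical = 6.251. Fail to reject H₀.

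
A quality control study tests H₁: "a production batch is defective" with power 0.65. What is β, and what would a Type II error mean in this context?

β = 1 - power = 1 - 0.65 = 0.35. A Type II error is failing to reject H₀ when H₀ is false (false negative) — here, failing to conclude that a production batch is defective when in fact it is true. Consequence: shipping a defective batch — faulty products reach customers.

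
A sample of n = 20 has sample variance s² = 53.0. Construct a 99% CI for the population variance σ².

df = 19. χ²_{0.005} = 38.582, χ²_{0.995} = 6.844. CI for σ² = ((n-1)s²/χ²_{α/2}, (n-1)s²/χ²_{1-α/2}) = (19·53.0/38.582, 19·53.0/6.844) = (26.1, 147.14)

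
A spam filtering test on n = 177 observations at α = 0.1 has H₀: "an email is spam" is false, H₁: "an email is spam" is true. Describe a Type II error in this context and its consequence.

Type II error: failing to reject H₀ when it is false — concluding that an email is spam is not supported when in fact it is. Consequence: a spam email lands in the inbox.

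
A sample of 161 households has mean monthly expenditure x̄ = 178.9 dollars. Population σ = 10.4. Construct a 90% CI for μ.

CI = x̄ ± z*(σ/√n) = 178.9 ± 1.645(10.4/√161) = 178.9 ± 1.35 = (177.55, 180.25)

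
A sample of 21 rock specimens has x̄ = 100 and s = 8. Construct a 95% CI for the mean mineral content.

CI = x̄ ± t*(s/√n) = 100 ± 2.086(8/√21) = (96.36, 103.64)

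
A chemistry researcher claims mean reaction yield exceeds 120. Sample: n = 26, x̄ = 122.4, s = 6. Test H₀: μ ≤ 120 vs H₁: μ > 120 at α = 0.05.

t = (122.4 - 120)/(6/√26) = 2.04, df = 25. Critical t = 1.708. Reject H₀.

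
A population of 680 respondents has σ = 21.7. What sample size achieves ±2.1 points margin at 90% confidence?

Without FPC: n₀ = (1.645×21.7/2.1)² = 288.943. With FPC: n = n₀N/(n₀+N-1) = 203.0 → n = 203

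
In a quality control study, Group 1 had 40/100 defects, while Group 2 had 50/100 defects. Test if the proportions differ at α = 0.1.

p̂₁ = 0.4, p̂₂ = 0.5, pooled p̂ = 0.45. z = -1.421. Critical: ±1.645. Fail to reject H₀.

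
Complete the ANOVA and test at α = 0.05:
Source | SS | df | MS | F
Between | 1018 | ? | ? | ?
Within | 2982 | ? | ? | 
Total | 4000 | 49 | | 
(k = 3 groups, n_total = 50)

df_between = 2, df_within = 47. MS_between = 509.0, MS_within = 63.45. F = 8.022, F_crit ≈ 3.195. Reject H₀.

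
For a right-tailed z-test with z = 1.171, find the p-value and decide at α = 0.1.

p = P(Z > 1.171) = 1 - Φ(1.171) ≈ 0.1208. Since p ≥ 0.1, fail to reject H₀ (not significant) at α = 0.1.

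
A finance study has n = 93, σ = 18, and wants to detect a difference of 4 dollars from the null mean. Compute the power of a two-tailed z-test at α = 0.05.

SE = σ/√n = 18/√93 = 1.867. Non-centrality λ = d/SE = 4/1.867 = 2.143. Power ≈ Φ(λ - z_{α/2}) = Φ(2.143 - 1.96) = Φ(0.183) = 0.573.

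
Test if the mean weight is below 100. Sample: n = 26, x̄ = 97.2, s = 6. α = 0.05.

t = (97.2 - 100)/(6/√26) = -2.38, df = 25. Critical t = -1.708. Reject H₀.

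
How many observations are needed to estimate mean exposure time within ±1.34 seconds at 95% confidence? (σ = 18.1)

n = (z*σ/E)² = (1.96×18.1/1.34)² = 700.9 → n = 701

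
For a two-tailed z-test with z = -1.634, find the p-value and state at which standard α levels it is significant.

p = 2·P(Z > |-1.634|) = 2·(1 - Φ(1.634)) ≈ 0.1023. Not significant at any standard level.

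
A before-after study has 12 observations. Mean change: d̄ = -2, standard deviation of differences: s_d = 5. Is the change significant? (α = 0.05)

t = d̄/(s_d/√n) = -2/(5/√12) = -1.386. df = 11, critical t = ±2.201. Fail to reject H₀.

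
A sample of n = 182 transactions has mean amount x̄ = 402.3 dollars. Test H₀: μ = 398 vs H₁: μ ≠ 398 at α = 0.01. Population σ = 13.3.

z = (x̄ - μ₀)/(σ/√n) = (402.3 - 398)/(13.3/√182) = 4.362. Critical value: ±2.576. Since |4.362| > 2.576, Reject H₀.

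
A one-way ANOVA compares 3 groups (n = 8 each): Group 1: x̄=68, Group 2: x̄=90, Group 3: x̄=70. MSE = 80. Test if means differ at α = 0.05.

Grand mean = 76.0. SS_between = 2368.0, MS_between = 1184.0. F = 14.8, F_crit ≈ 3.467. Reject H₀.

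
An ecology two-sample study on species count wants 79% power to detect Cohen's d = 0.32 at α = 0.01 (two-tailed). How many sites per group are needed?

z_{α/2} = 2.576, z_β = Φ⁻¹(0.79) = 0.806. For small effect (d = 0.32): n per group = 2(z_{α/2} + z_β)²/d² = 2(2.576 + 0.806)²/0.32² = 223.4 → 224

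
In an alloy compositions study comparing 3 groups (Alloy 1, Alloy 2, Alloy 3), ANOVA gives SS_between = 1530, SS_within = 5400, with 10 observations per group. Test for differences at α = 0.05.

df_between = 2, df_within = 27. F = MS_between/MS_within = 765.0/200.0 = 3.825. F_crit ≈ 3.354. Reject H₀. At least one mean differs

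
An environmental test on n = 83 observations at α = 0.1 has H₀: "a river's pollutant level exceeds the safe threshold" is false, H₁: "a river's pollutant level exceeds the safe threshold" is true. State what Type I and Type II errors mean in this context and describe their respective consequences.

Type I (false positive): concluding that a river's pollutant level exceeds the safe threshold when it is not — shutting down a compliant factory unnecessarily. Type II (false negative): failing to conclude that a river's pollutant level exceeds the safe threshold when it is — allowing unsafe pollution to continue. Which is costlier depends on domain priorities and is a judgement call rather than a statistical fact.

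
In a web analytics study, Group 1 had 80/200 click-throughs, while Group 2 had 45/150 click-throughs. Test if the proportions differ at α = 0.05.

p̂₁ = 0.4, p̂₂ = 0.3, pooled p̂ = 0.357. z = 1.932. Critical: ±1.96. Fail to reject H₀.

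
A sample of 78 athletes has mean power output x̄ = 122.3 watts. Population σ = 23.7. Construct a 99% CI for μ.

CI = x̄ ± z*(σ/√n) = 122.3 ± 2.576(23.7/√78) = 122.3 ± 6.91 = (115.39, 129.21)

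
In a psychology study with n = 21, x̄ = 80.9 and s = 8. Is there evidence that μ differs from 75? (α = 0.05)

t = (x̄ - μ₀)/(s/√n) = (80.9 - 75)/(8/√21) = 3.38. df = 20, critical t = ±2.086. Reject H₀.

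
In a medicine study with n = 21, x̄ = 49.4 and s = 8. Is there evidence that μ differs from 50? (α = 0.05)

t = (x̄ - μ₀)/(s/√n) = (49.4 - 50)/(8/√21) = -0.344. df = 20, critical t = ±2.086. Fail to reject H₀.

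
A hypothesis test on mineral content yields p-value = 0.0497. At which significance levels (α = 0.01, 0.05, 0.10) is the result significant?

p = 0.0497. Significant at: α = 0.05, 0.1.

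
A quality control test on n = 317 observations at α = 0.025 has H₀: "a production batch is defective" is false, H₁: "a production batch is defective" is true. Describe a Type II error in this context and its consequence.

Type II error: failing to reject H₀ when it is false — concluding that a production batch is defective is not supported when in fact it is. Consequence: shipping a defective batch — faulty products reach customers.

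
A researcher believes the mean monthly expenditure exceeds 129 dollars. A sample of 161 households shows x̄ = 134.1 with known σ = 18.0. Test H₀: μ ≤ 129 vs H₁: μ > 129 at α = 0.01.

z = 3.595. Critical value: 2.33. Reject H₀.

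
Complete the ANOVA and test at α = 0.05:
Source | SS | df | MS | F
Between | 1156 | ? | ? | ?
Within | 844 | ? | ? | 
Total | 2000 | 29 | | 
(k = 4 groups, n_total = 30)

df_between = 3, df_within = 26. MS_between = 385.33, MS_within = 32.46. F = 11.87, F_crit ≈ 2.975. Reject H₀.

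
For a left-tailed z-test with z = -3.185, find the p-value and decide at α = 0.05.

p = P(Z < -3.185) = Φ(-3.185) ≈ 0.0007. Since p < 0.05, reject H₀ (significant) at α = 0.05.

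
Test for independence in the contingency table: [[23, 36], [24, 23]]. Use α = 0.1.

χ² = 1.547. df = 1, critical = 2.706. Fail to reject H₀. No evidence of dependence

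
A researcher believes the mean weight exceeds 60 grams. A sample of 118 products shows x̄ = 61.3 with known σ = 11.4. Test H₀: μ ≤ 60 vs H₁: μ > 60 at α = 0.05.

z = 1.239. Critical value: 1.645. Fail to reject H₀.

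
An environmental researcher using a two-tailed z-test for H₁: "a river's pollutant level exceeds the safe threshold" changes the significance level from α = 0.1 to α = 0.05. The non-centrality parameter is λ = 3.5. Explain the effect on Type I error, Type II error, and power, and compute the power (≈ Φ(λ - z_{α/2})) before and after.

Decreasing α from 0.1 to 0.05:
• Type I error rate decreases (α is the Type I rate by definition).
• Critical value moves from z_{α/2} = 1.645 to 1.96, so power = Φ(λ - z_{α/2}) goes from Φ(3.5 - 1.645) = 0.968 to Φ(3.5 - 1.96) = 0.938.
• Type II error rate β = 1 - power therefore increases (0.032 → 0.062).
Appropriate when false positives are costly — here, shutting down a compliant factory unnecessarily.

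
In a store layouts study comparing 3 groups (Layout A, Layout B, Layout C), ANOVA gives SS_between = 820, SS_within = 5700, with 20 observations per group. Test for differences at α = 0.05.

df_between = 2, df_within = 57. F = MS_between/MS_within = 410.0/100.0 = 4.1. F_crit ≈ 3.159. Reject H₀. At least one mean differs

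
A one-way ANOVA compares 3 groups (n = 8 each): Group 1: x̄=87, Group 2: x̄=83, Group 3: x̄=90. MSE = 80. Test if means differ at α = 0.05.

Grand mean = 86.67. SS_between = 197.33, MS_between = 98.67. F = 1.233, F_crit ≈ 3.467. Fail to reject H₀.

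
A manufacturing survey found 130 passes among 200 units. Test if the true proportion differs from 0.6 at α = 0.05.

p̂ = 0.65, p₀ = 0.6. z = (p̂ - p₀)/√(p₀(1-p₀)/n) = 1.443. Critical: ±1.96. Fail to reject H₀.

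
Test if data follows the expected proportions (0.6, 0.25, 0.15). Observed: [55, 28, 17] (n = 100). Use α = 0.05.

Expected: [60.0, 25.0, 15.0]. χ² = 1.043. df = 2, critical = 5.991. Fail to reject H₀.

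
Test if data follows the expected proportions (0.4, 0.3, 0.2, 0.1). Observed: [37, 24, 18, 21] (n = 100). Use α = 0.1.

Expected: [40.0, 30.0, 20.0, 10.0]. χ² = 13.725. df = 3, critical = 6.251. Reject H₀.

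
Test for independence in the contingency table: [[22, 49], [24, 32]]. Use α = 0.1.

χ² = 1.91. df = 1, critical = 2.706. Fail to reject H₀. No evidence of dependence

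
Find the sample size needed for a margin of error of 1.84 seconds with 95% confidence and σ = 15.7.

n = (z*σ/E)² = (1.96×15.7/1.84)² = 279.7 → n = 280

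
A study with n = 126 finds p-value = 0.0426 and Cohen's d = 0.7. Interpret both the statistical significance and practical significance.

Statistically significant (p = 0.0426 < 0.05). Cohen's d = 0.7 indicates a medium effect size. Both statistical and practical significance should be considered.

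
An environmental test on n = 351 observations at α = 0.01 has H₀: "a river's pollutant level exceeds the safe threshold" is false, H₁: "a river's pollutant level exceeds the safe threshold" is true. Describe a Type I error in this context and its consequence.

Type I error: rejecting H₀ when it is true — concluding that a river's pollutant level exceeds the safe threshold when in fact it is not. Consequence: shutting down a compliant factory unnecessarily.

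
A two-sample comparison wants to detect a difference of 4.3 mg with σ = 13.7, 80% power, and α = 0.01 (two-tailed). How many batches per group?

n per group = 2(z_α/2 + z_β)²σ²/d² = 2×(2.576 + 0.84)²×13.7²/4.3² = 236.9 → n = 237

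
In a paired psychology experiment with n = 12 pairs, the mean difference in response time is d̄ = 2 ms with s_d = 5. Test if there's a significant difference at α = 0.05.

t = d̄/(s_d/√n) = 2/(5/√12) = 1.386. df = 11, critical t = ±2.201. Fail to reject H₀.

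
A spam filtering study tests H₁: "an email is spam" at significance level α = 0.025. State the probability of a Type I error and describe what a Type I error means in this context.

P(Type I error) = α = 0.025. A Type I error is rejecting H₀ when H₀ is actually true (false positive) — here, concluding that an email is spam when in fact this is not the case. Consequence: a legitimate email is sent to the spam folder and the user misses it.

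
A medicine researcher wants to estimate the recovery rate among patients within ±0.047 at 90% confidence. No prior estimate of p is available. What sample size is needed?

Conservative approach: use p = 0.5 (maximizes p(1-p) = 0.25). n = z²(0.25)/E² = 1.645²×0.25/0.047² = 306.2 → n = 307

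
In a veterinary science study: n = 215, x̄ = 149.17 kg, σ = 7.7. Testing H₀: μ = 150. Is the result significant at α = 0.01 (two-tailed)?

z = (149.17 - 150)/(7.7/√215) = -1.581. Since |z| ≤ 2.576, not significant at α = 0.01.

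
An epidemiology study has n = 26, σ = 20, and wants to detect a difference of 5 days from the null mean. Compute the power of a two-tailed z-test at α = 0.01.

SE = σ/√n = 20/√26 = 3.922. Non-centrality λ = d/SE = 5/3.922 = 1.275. Power ≈ Φ(λ - z_{α/2}) = Φ(1.275 - 2.576) = Φ(-1.301) = 0.097.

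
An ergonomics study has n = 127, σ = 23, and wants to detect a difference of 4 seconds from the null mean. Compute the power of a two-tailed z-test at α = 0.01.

SE = σ/√n = 23/√127 = 2.041. Non-centrality λ = d/SE = 4/2.041 = 1.96. Power ≈ Φ(λ - z_{α/2}) = Φ(1.96 - 2.576) = Φ(-0.616) = 0.269.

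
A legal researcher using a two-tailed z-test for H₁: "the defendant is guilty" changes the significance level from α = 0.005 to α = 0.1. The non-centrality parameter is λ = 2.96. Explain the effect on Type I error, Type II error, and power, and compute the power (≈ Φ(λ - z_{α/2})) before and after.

Increasing α from 0.005 to 0.1:
• Type I error rate increases (α is the Type I rate by definition).
• Critical value moves from z_{α/2} = 2.807 to 1.645, so power = Φ(λ - z_{α/2}) goes from Φ(2.96 - 2.807) = 0.561 to Φ(2.96 - 1.645) = 0.906.
• Type II error rate β = 1 - power therefore decreases (0.439 → 0.094).
Appropriate when false negatives are costly — here, acquitting a guilty person.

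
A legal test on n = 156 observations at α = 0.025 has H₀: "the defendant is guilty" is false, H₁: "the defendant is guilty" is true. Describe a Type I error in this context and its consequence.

Type I error: rejecting H₀ when it is true — concluding that the defendant is guilty when in fact it is not. Consequence: convicting an innocent person.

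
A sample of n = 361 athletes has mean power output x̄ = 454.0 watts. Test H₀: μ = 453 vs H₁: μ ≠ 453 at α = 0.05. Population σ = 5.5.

z = (x̄ - μ₀)/(σ/√n) = (454.0 - 453)/(5.5/√361) = 3.455. Critical value: ±1.96. Since |3.455| > 1.96, Reject H₀.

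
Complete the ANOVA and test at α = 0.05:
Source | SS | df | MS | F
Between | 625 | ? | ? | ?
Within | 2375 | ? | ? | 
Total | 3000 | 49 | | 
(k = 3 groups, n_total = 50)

df_between = 2, df_within = 47. MS_between = 312.5, MS_within = 50.53. F = 6.184, F_crit ≈ 3.195. Reject H₀.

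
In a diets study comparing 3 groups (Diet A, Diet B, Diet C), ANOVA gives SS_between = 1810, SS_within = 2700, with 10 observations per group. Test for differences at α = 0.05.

df_between = 2, df_within = 27. F = MS_between/MS_within = 905.0/100.0 = 9.05. F_crit ≈ 3.354. Reject H₀. At least one mean differs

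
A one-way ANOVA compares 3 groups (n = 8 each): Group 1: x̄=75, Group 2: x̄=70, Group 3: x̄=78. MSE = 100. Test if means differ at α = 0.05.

Grand mean = 74.33. SS_between = 261.33, MS_between = 130.67. F = 1.307, F_crit ≈ 3.467. Fail to reject H₀.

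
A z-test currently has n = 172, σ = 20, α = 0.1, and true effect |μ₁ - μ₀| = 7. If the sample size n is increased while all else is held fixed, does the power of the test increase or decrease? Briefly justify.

Power increases: a larger n shrinks the standard error σ/√n, moving the sampling distribution under H₁ further from the critical value.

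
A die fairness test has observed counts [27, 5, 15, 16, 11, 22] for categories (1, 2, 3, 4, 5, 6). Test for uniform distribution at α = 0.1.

Expected = 16 each. χ² = Σ(O-E)²/E = 19.0. df = 5, critical value = 9.236. Reject H₀.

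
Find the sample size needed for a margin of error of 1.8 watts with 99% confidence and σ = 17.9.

n = (z*σ/E)² = (2.576×17.9/1.8)² = 656.2 → n = 657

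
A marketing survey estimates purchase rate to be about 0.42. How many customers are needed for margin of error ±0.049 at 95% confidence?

n = z²p(1-p)/E² = 1.96²×0.42×0.58/0.049² = 389.8 → n = 390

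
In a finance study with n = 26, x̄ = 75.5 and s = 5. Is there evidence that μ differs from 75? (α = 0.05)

t = (x̄ - μ₀)/(s/√n) = (75.5 - 75)/(5/√26) = 0.51. df = 25, critical t = ±2.06. Fail to reject H₀.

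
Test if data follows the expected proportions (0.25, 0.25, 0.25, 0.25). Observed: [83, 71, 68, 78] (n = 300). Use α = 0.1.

Expected: [75.0, 75.0, 75.0, 75.0]. χ² = 1.84. df = 3, critical = 6.251. Fail to reject H₀.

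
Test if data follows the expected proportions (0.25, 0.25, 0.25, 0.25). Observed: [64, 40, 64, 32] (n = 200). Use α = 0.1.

Expected: [50.0, 50.0, 50.0, 50.0]. χ² = 16.32. df = 3, critical = 6.251. Reject H₀.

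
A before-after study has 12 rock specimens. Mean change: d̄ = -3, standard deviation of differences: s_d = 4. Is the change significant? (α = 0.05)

t = d̄/(s_d/√n) = -3/(4/√12) = -2.598. df = 11, critical t = ±2.201. Reject H₀.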